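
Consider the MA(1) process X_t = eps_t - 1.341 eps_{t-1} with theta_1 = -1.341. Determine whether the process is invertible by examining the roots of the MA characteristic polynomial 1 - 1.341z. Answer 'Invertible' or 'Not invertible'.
\text{Not invertible}

The MA(q) characteristic polynomial is P(z) = 1 - 1.341z.
Invertibility requires all roots to lie outside the unit circle, i.e. |z| > 1 for every root.
This is linear in z: 1 + (-1.341) z = 0  =>  z = -1/(-1.341) = 0.745712,  |z| = 0.745712.
Moduli of all roots: 0.7457.
All moduli strictly greater than 1? No.
Verdict: Not invertible.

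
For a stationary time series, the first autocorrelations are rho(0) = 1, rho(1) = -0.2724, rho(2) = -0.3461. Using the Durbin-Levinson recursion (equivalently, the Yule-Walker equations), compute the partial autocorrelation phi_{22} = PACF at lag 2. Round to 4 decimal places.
\phi_{22} = -0.4540

The PACF at lag k is phi_{kk}, the last component of the solution
to the Yule-Walker system G_k phi = r_k where
  (G_k)_{ij} = rho(|i - j|), (r_k)_i = rho(i), i,j = 1..k.
Equivalently, Durbin-Levinson gives phi_{kk} iteratively:
  phi_{11} = rho(1)
  phi_{kk} = [rho(k) - sum_{j=1..k-1} phi_{k-1,j} rho(k-j)]
            / [1 - sum_{j=1..k-1} phi_{k-1,j} rho(j)],
  phi_{k,j} = phi_{k-1,j} - phi_{kk} phi_{k-1,k-j},  j = 1..k-1.
Step k = 1:
  phi_11 = rho(1) = -0.2724.
Step k = 2:
  phi_22 = [rho(2) - phi_11 rho(1)] / [1 - phi_11 rho(1)] = [-0.3461 - (-0.2724)(-0.2724)] / [1 - (-0.2724)(-0.2724)]
         = -0.42030176 / 0.92579824 = -0.454.
Therefore phi_{22} = -0.4540.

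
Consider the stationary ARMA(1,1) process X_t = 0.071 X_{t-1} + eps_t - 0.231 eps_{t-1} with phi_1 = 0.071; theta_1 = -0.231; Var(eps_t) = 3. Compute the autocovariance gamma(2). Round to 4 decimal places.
\gamma(2) = -0.0337

Multiply the model equation by X_{t-k} and take expectations. With theta_0 = psi_0 = 1 and psi_j the MA(infinity) weights, this gives
  gamma(k) - sum_i phi_i gamma(k-i) = c_k,
  c_k = sigma^2 * sum_{j=k..q} theta_j psi_{j-k}   (c_k = 0 for k > q),
using gamma(-m) = gamma(m).
psi-weights needed (psi_j = theta_j + sum_i phi_i psi_{j-i}):
  psi_1 = theta_1 + phi_1 = -0.231 + (0.071) = -0.16
Right-hand sides:
  c_0 = sigma^2 (1 + theta_1 psi_1) = 3 * (1 + (-0.231)(-0.16)) = 3 * 1.03696 = 3.11088
  c_1 = sigma^2 theta_1 = 3 * (-0.231) = -0.693
  c_2 = 0
Equations for k = 0 and k = 1 (AR order 1):
  gamma(0) = phi_1 gamma(1) + c_0
  gamma(1) = phi_1 gamma(0) + c_1
Substituting the second into the first: gamma(0) (1 - phi_1^2) = c_0 + phi_1 c_1, so
  gamma(0) = (c_0 + phi_1 c_1) / (1 - phi_1^2) = (3.11088 + (0.071)(-0.693)) / (1 - (0.071)^2) = 3.061677 / 0.994959 = 3.077189.
  gamma(1) = phi_1 gamma(0) + c_1 = (0.071)(3.077189) + (-0.693) = -0.47452.
For k = 2 (> q): gamma(2) = phi_1 gamma(1) = (0.071)(-0.47452) = -0.033691.
Therefore gamma(2) = -0.0337 (to 4 decimal places).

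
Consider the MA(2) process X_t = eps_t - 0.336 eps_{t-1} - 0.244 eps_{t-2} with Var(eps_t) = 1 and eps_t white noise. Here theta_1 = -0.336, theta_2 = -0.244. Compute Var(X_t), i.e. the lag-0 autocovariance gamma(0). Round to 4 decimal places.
\gamma(0) = 1.1724

For an MA(q) process X_t = eps_t + sum_i theta_i eps_{t-i} with
Var(eps_t) = sigma^2, the variance is
  gamma(0) = sigma^2 * (1 + sum_i theta_i^2).
  sum_i theta_i^2 = (-0.336)^2 + (-0.244)^2 = 0.112896 + 0.059536 = 0.172432.
  gamma(0) = 1 * (1 + 0.172432) = 1 * 1.172432 = 1.172432, which rounds to 1.1724.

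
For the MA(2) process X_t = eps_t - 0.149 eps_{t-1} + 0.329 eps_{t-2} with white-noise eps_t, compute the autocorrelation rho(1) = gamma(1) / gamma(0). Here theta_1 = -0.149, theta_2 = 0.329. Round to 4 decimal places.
\rho(1) = -0.1752

For an MA(q) process with theta_0 = 1, the autocovariance is
  gamma(k) = sigma^2 * sum_{i=0..q-k} theta_i * theta_{i+k},
and rho(k) = gamma(k) / gamma(0). Sigma^2 cancels.
  numerator   = (1)*(-0.149) + (-0.149)*(0.329) = -0.198021.
  denominator = (1)^2 + (-0.149)^2 + (0.329)^2 = 1.130442.
  rho(1) = -0.198021 / 1.130442 = -0.1752.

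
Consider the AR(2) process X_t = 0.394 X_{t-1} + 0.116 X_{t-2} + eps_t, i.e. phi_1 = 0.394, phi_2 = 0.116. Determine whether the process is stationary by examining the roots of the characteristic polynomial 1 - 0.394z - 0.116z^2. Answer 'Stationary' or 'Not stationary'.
\text{Stationary}

The AR(p) characteristic polynomial is P(z) = 1 - 0.394z - 0.116z^2.
Stationarity requires all roots to lie outside the unit circle, i.e. |z| > 1 for every root.
Set 1 + (-0.394) z + (-0.116) z^2 = 0, i.e. a z^2 + b z + c = 0 with a = -0.116, b = -0.394, c = 1.
Discriminant D = b^2 - 4ac = (-0.394)^2 - 4*(-0.116)*1 = 0.155236 - (-0.464) = 0.619236.
D >= 0, so the roots are real: z = (-b +/- sqrt(D)) / (2a) = (0.394 +/- 0.786915) / (-0.232).
  z_1 = (0.394 + 0.786915) / (-0.232) = -5.0902,   |z_1| = 5.0902.
  z_2 = (0.394 - 0.786915) / (-0.232) = 1.6936,   |z_2| = 1.6936.
Moduli of all roots: 5.0902, 1.6936.
All moduli strictly greater than 1? Yes.
Verdict: Stationary.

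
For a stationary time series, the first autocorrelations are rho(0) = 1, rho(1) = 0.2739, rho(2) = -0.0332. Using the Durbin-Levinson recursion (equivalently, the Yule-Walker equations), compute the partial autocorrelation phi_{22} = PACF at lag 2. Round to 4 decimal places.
\phi_{22} = -0.1170

The PACF at lag k is phi_{kk}, the last component of the solution
to the Yule-Walker system G_k phi = r_k where
  (G_k)_{ij} = rho(|i - j|), (r_k)_i = rho(i), i,j = 1..k.
Equivalently, Durbin-Levinson gives phi_{kk} iteratively:
  phi_{11} = rho(1)
  phi_{kk} = [rho(k) - sum_{j=1..k-1} phi_{k-1,j} rho(k-j)]
            / [1 - sum_{j=1..k-1} phi_{k-1,j} rho(j)],
  phi_{k,j} = phi_{k-1,j} - phi_{kk} phi_{k-1,k-j},  j = 1..k-1.
Step k = 1:
  phi_11 = rho(1) = 0.2739.
Step k = 2:
  phi_22 = [rho(2) - phi_11 rho(1)] / [1 - phi_11 rho(1)] = [-0.0332 - (0.2739)(0.2739)] / [1 - (0.2739)(0.2739)]
         = -0.10822121 / 0.92497879 = -0.117.
Therefore phi_{22} = -0.1170.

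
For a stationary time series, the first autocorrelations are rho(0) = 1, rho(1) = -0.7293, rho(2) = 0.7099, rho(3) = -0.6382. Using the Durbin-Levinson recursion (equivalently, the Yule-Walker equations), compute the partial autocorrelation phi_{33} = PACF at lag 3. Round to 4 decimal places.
\phi_{33} = -0.0999

The PACF at lag k is phi_{kk}, the last component of the solution
to the Yule-Walker system G_k phi = r_k where
  (G_k)_{ij} = rho(|i - j|), (r_k)_i = rho(i), i,j = 1..k.
Equivalently, Durbin-Levinson gives phi_{kk} iteratively:
  phi_{11} = rho(1)
  phi_{kk} = [rho(k) - sum_{j=1..k-1} phi_{k-1,j} rho(k-j)]
            / [1 - sum_{j=1..k-1} phi_{k-1,j} rho(j)],
  phi_{k,j} = phi_{k-1,j} - phi_{kk} phi_{k-1,k-j},  j = 1..k-1.
Step k = 1:
  phi_11 = rho(1) = -0.7293.
Step k = 2:
  phi_22 = [rho(2) - phi_11 rho(1)] / [1 - phi_11 rho(1)] = [0.7099 - (-0.7293)(-0.7293)] / [1 - (-0.7293)(-0.7293)]
         = 0.17802151 / 0.46812151 = 0.380289.
  Update: phi_21 = phi_11 - phi_22 phi_11 = -0.7293 - (0.380289)(-0.7293) = -0.451955.
Step k = 3:
  phi_33 = [rho(3) - phi_21 rho(2) - phi_22 rho(1)] / [1 - phi_21 rho(1) - phi_22 rho(2)]
    numerator   = -0.6382 - (-0.451955)(0.7099) - (0.380289)(-0.7293) = -0.04001219
    denominator = 1 - (-0.451955)(-0.7293) - (0.380289)(0.7099) = 0.40042187
  phi_33 = -0.04001219 / 0.40042187 = -0.0999.
Therefore phi_{33} = -0.0999.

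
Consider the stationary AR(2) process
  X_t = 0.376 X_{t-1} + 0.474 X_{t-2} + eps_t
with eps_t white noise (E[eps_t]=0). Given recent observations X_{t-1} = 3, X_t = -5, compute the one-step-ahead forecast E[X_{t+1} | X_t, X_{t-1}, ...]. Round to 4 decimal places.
E[X_{t+1} \mid \mathcal F_t] = -0.4580

For an AR(p) model X_t = c + sum_i phi_i X_{t-i} + eps_t, the
one-step-ahead conditional mean is
  E[X_{t+1} | X_t, ...] = c + sum_i phi_i X_{t+1-i}.
Substitute known values:
  E[X_{t+1} | ...] = (0.376) * (-5) + (0.474) * (3)
                   = -0.4580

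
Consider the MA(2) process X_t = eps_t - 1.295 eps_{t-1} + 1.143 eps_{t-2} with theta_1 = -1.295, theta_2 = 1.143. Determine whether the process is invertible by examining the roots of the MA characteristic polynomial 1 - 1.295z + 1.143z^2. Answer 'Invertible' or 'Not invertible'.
\text{Not invertible}

The MA(q) characteristic polynomial is P(z) = 1 - 1.295z + 1.143z^2.
Invertibility requires all roots to lie outside the unit circle, i.e. |z| > 1 for every root.
Set 1 + (-1.295) z + (1.143) z^2 = 0, i.e. a z^2 + b z + c = 0 with a = 1.143, b = -1.295, c = 1.
Discriminant D = b^2 - 4ac = (-1.295)^2 - 4*(1.143)*1 = 1.677025 - (4.572) = -2.894975.
D < 0, so the roots are the complex-conjugate pair z = (-b +/- i sqrt(-D)) / (2a) = 0.5665 +/- 0.7443i.
For a conjugate pair |z|^2 = z * conj(z) = (product of roots) = c/a = 1/(1.143) = 0.874891, so |z| = sqrt(0.874891) = 0.9354 for both roots.
Moduli of all roots: 0.9354, 0.9354.
All moduli strictly greater than 1? No.
Verdict: Not invertible.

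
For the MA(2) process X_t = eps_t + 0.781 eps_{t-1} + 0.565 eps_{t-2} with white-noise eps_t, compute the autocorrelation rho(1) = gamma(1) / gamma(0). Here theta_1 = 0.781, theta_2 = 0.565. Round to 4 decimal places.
\rho(1) = 0.6336

For an MA(q) process with theta_0 = 1, the autocovariance is
  gamma(k) = sigma^2 * sum_{i=0..q-k} theta_i * theta_{i+k},
and rho(k) = gamma(k) / gamma(0). Sigma^2 cancels.
  numerator   = (1)*(0.781) + (0.781)*(0.565) = 1.222265.
  denominator = (1)^2 + (0.781)^2 + (0.565)^2 = 1.929186.
  rho(1) = 1.222265 / 1.929186 = 0.6336.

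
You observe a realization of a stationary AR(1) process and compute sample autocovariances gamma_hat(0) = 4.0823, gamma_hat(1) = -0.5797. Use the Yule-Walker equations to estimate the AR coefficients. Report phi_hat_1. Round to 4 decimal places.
\hat\phi_{1} = -0.1420

The Yule-Walker equations for an AR(p) process read, in matrix form,
  Gamma_p phi = r_p,   with   (Gamma_p)_{ij} = gamma(|i - j|),
                       (r_p)_i = gamma(i),   i,j = 1..p.
Substitute the sample gammas (Toeplitz matrix and right-hand side of size 1):
  Gamma_p = [[4.0823]]
  r_p     = [-0.5797]
With p = 1 this is the single equation gamma(0) phi_1 = gamma(1):
  phi_hat_1 = gamma(1) / gamma(0) = -0.5797 / 4.0823 = -0.1420.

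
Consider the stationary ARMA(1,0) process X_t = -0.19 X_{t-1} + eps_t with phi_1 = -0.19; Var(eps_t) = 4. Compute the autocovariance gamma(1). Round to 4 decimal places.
\gamma(1) = -0.7885

Multiply the model equation by X_{t-k} and take expectations. With theta_0 = psi_0 = 1 and psi_j the MA(infinity) weights, this gives
  gamma(k) - sum_i phi_i gamma(k-i) = c_k,
  c_k = sigma^2 * sum_{j=k..q} theta_j psi_{j-k}   (c_k = 0 for k > q),
using gamma(-m) = gamma(m).
Pure AR (q = 0): c_0 = sigma^2 = 4, c_k = 0 for k >= 1.
Equations for k = 0 and k = 1 (AR order 1):
  gamma(0) = phi_1 gamma(1) + c_0
  gamma(1) = phi_1 gamma(0) + c_1
Substituting the second into the first: gamma(0) (1 - phi_1^2) = c_0 + phi_1 c_1, so
  gamma(0) = c_0 / (1 - phi_1^2) = 4 / (1 - (-0.19)^2) = 4 / 0.9639 = 4.149808.
  gamma(1) = phi_1 gamma(0) = (-0.19)(4.149808) = -0.788464.
Therefore gamma(1) = -0.7885 (to 4 decimal places).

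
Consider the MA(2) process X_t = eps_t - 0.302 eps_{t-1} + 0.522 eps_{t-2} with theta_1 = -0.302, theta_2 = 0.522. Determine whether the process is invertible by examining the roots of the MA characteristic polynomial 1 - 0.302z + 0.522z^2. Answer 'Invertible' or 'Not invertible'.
\text{Invertible}

The MA(q) characteristic polynomial is P(z) = 1 - 0.302z + 0.522z^2.
Invertibility requires all roots to lie outside the unit circle, i.e. |z| > 1 for every root.
Set 1 + (-0.302) z + (0.522) z^2 = 0, i.e. a z^2 + b z + c = 0 with a = 0.522, b = -0.302, c = 1.
Discriminant D = b^2 - 4ac = (-0.302)^2 - 4*(0.522)*1 = 0.091204 - (2.088) = -1.996796.
D < 0, so the roots are the complex-conjugate pair z = (-b +/- i sqrt(-D)) / (2a) = 0.2893 +/- 1.3535i.
For a conjugate pair |z|^2 = z * conj(z) = (product of roots) = c/a = 1/(0.522) = 1.915709, so |z| = sqrt(1.915709) = 1.3841 for both roots.
Moduli of all roots: 1.3841, 1.3841.
All moduli strictly greater than 1? Yes.
Verdict: Invertible.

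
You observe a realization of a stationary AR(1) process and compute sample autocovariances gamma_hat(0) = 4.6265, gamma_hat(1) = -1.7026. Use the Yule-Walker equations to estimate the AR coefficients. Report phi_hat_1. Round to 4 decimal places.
\hat\phi_{1} = -0.3680

The Yule-Walker equations for an AR(p) process read, in matrix form,
  Gamma_p phi = r_p,   with   (Gamma_p)_{ij} = gamma(|i - j|),
                       (r_p)_i = gamma(i),   i,j = 1..p.
Substitute the sample gammas (Toeplitz matrix and right-hand side of size 1):
  Gamma_p = [[4.6265]]
  r_p     = [-1.7026]
With p = 1 this is the single equation gamma(0) phi_1 = gamma(1):
  phi_hat_1 = gamma(1) / gamma(0) = -1.7026 / 4.6265 = -0.3680.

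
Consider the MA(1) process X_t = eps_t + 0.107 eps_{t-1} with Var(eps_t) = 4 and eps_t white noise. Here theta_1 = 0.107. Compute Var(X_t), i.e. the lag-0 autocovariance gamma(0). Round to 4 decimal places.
\gamma(0) = 4.0458

For an MA(q) process X_t = eps_t + sum_i theta_i eps_{t-i} with
Var(eps_t) = sigma^2, the variance is
  gamma(0) = sigma^2 * (1 + sum_i theta_i^2).
  sum_i theta_i^2 = (0.107)^2 = 0.011449.
  gamma(0) = 4 * (1 + 0.011449) = 4 * 1.011449 = 4.045796, which rounds to 4.0458.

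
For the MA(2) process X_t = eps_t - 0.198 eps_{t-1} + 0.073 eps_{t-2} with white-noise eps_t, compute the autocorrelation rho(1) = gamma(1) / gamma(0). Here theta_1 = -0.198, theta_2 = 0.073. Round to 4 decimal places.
\rho(1) = -0.2034

For an MA(q) process with theta_0 = 1, the autocovariance is
  gamma(k) = sigma^2 * sum_{i=0..q-k} theta_i * theta_{i+k},
and rho(k) = gamma(k) / gamma(0). Sigma^2 cancels.
  numerator   = (1)*(-0.198) + (-0.198)*(0.073) = -0.212454.
  denominator = (1)^2 + (-0.198)^2 + (0.073)^2 = 1.044533.
  rho(1) = -0.212454 / 1.044533 = -0.2034.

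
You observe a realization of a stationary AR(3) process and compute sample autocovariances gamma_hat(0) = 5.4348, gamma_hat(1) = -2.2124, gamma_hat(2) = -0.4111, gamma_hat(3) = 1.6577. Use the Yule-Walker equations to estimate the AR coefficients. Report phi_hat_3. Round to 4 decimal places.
\hat\phi_{3} = 0.1930

The Yule-Walker equations for an AR(p) process read, in matrix form,
  Gamma_p phi = r_p,   with   (Gamma_p)_{ij} = gamma(|i - j|),
                       (r_p)_i = gamma(i),   i,j = 1..p.
Substitute the sample gammas (Toeplitz matrix and right-hand side of size 3):
  Gamma_p = [[5.4348, -2.2124, -0.4111], [-2.2124, 5.4348, -2.2124], [-0.4111, -2.2124, 5.4348]]
  r_p     = [-2.2124, -0.4111, 1.6577]
Written out (R1..R3):
  (R1) 5.4348 phi_1 - 2.2124 phi_2 - 0.4111 phi_3 = -2.2124
  (R2) -2.2124 phi_1 + 5.4348 phi_2 - 2.2124 phi_3 = -0.4111
  (R3) -0.4111 phi_1 - 2.2124 phi_2 + 5.4348 phi_3 = 1.6577
Gaussian elimination:
  R2 <- R2 - (-2.2124/5.4348) R1 = R2 - (-0.40708) R1:  4.534176 phi_2 - 2.379751 phi_3 = -1.311724
  R3 <- R3 - (-0.4111/5.4348) R1 = R3 - (-0.075642) R1:  -2.379751 phi_2 + 5.403704 phi_3 = 1.490349
  R3 <- R3 - (-2.379751/4.534176) R2 = R3 - (-0.524848) R2:  4.154697 phi_3 = 0.801894
Back-substitution:
  phi_hat_3 = 0.801894 / 4.154697 = 0.193009
  phi_hat_2 = (-1.311724 - (-2.379751)(0.193009)) / 4.534176 = -0.187997
  phi_hat_1 = (-2.2124 - (-2.2124)(-0.187997) - (-0.4111)(0.193009)) / 5.4348 = -0.469011
So phi_hat = [-0.4690, -0.1880, 0.1930].
Therefore phi_hat_3 = 0.1930.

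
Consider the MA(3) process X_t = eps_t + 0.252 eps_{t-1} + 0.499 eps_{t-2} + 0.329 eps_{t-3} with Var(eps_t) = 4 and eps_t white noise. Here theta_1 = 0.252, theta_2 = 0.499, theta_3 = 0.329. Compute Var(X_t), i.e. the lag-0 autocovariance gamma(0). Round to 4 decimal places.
\gamma(0) = 5.6830

For an MA(q) process X_t = eps_t + sum_i theta_i eps_{t-i} with
Var(eps_t) = sigma^2, the variance is
  gamma(0) = sigma^2 * (1 + sum_i theta_i^2).
  sum_i theta_i^2 = (0.252)^2 + (0.499)^2 + (0.329)^2 = 0.063504 + 0.249001 + 0.108241 = 0.420746.
  gamma(0) = 4 * (1 + 0.420746) = 4 * 1.420746 = 5.682984, which rounds to 5.6830.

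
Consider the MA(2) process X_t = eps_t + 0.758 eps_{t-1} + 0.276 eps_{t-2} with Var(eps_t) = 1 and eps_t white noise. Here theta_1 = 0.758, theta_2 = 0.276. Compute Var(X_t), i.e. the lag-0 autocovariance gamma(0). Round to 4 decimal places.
\gamma(0) = 1.6507

For an MA(q) process X_t = eps_t + sum_i theta_i eps_{t-i} with
Var(eps_t) = sigma^2, the variance is
  gamma(0) = sigma^2 * (1 + sum_i theta_i^2).
  sum_i theta_i^2 = (0.758)^2 + (0.276)^2 = 0.574564 + 0.076176 = 0.65074.
  gamma(0) = 1 * (1 + 0.65074) = 1 * 1.65074 = 1.65074, which rounds to 1.6507.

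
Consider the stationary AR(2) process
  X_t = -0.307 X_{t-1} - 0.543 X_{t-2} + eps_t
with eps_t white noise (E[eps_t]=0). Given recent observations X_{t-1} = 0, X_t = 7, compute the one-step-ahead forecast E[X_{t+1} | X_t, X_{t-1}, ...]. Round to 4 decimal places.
E[X_{t+1} \mid \mathcal F_t] = -2.1490

For an AR(p) model X_t = c + sum_i phi_i X_{t-i} + eps_t, the
one-step-ahead conditional mean is
  E[X_{t+1} | X_t, ...] = c + sum_i phi_i X_{t+1-i}.
Substitute known values:
  E[X_{t+1} | ...] = (-0.307) * (7) + (-0.543) * (0)
                   = -2.1490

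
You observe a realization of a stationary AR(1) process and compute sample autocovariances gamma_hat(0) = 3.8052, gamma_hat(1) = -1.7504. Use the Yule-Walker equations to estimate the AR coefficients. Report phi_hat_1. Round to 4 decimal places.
\hat\phi_{1} = -0.4600

The Yule-Walker equations for an AR(p) process read, in matrix form,
  Gamma_p phi = r_p,   with   (Gamma_p)_{ij} = gamma(|i - j|),
                       (r_p)_i = gamma(i),   i,j = 1..p.
Substitute the sample gammas (Toeplitz matrix and right-hand side of size 1):
  Gamma_p = [[3.8052]]
  r_p     = [-1.7504]
With p = 1 this is the single equation gamma(0) phi_1 = gamma(1):
  phi_hat_1 = gamma(1) / gamma(0) = -1.7504 / 3.8052 = -0.4600.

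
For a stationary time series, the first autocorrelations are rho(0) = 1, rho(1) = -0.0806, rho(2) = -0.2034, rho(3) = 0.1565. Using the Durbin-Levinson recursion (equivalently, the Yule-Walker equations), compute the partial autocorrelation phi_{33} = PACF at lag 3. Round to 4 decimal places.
\phi_{33} = 0.1260

The PACF at lag k is phi_{kk}, the last component of the solution
to the Yule-Walker system G_k phi = r_k where
  (G_k)_{ij} = rho(|i - j|), (r_k)_i = rho(i), i,j = 1..k.
Equivalently, Durbin-Levinson gives phi_{kk} iteratively:
  phi_{11} = rho(1)
  phi_{kk} = [rho(k) - sum_{j=1..k-1} phi_{k-1,j} rho(k-j)]
            / [1 - sum_{j=1..k-1} phi_{k-1,j} rho(j)],
  phi_{k,j} = phi_{k-1,j} - phi_{kk} phi_{k-1,k-j},  j = 1..k-1.
Step k = 1:
  phi_11 = rho(1) = -0.0806.
Step k = 2:
  phi_22 = [rho(2) - phi_11 rho(1)] / [1 - phi_11 rho(1)] = [-0.2034 - (-0.0806)(-0.0806)] / [1 - (-0.0806)(-0.0806)]
         = -0.20989636 / 0.99350364 = -0.211269.
  Update: phi_21 = phi_11 - phi_22 phi_11 = -0.0806 - (-0.211269)(-0.0806) = -0.097628.
Step k = 3:
  phi_33 = [rho(3) - phi_21 rho(2) - phi_22 rho(1)] / [1 - phi_21 rho(1) - phi_22 rho(2)]
    numerator   = 0.1565 - (-0.097628)(-0.2034) - (-0.211269)(-0.0806) = 0.11961414
    denominator = 1 - (-0.097628)(-0.0806) - (-0.211269)(-0.2034) = 0.94915908
  phi_33 = 0.11961414 / 0.94915908 = 0.126.
Therefore phi_{33} = 0.1260.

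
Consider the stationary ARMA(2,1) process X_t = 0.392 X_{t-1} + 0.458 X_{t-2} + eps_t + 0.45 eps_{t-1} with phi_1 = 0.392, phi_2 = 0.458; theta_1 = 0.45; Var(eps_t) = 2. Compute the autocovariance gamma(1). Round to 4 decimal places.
\gamma(1) = 8.7742

Multiply the model equation by X_{t-k} and take expectations. With theta_0 = psi_0 = 1 and psi_j the MA(infinity) weights, this gives
  gamma(k) - sum_i phi_i gamma(k-i) = c_k,
  c_k = sigma^2 * sum_{j=k..q} theta_j psi_{j-k}   (c_k = 0 for k > q),
using gamma(-m) = gamma(m).
psi-weights needed (psi_j = theta_j + sum_i phi_i psi_{j-i}):
  psi_1 = theta_1 + phi_1 = 0.45 + (0.392) = 0.842
Right-hand sides:
  c_0 = sigma^2 (1 + theta_1 psi_1) = 2 * (1 + (0.45)(0.842)) = 2 * 1.3789 = 2.7578
  c_1 = sigma^2 theta_1 = 2 * (0.45) = 0.9
  c_2 = 0
Equations for k = 0, 1, 2 (AR order 2, c_2 = 0):
  (E0) gamma(0) = phi_1 gamma(1) + phi_2 gamma(2) + c_0
  (E1) gamma(1) = phi_1 gamma(0) + phi_2 gamma(1) + c_1
  (E2) gamma(2) = phi_1 gamma(1) + phi_2 gamma(0)
From (E1): gamma(1) = A gamma(0) + B with
  A = phi_1 / (1 - phi_2) = 0.392 / 0.542 = 0.723247,   B = c_1 / (1 - phi_2) = 0.9 / 0.542 = 1.660517.
Insert (E2) into (E0): gamma(0) (1 - phi_2^2) = phi_1 (1 + phi_2) gamma(1) + c_0.
  phi_1 (1 + phi_2) = (0.392)(1.458) = 0.571536,   1 - phi_2^2 = 0.790236.
Replace gamma(1) by A gamma(0) + B and collect gamma(0):
  gamma(0) [0.790236 - (0.571536)(0.723247)] = (0.571536)(1.660517) + 2.7578
  gamma(0) * 0.376874 = 3.706845
  gamma(0) = 3.706845 / 0.376874 = 9.835763.
  gamma(1) = A gamma(0) + B = (0.723247)(9.835763) + (1.660517) = 8.774205.
Therefore gamma(1) = 8.7742 (to 4 decimal places).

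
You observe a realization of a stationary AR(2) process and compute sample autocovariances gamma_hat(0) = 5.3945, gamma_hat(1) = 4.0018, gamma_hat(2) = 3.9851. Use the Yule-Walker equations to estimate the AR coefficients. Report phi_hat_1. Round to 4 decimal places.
\hat\phi_{1} = 0.4310

The Yule-Walker equations for an AR(p) process read, in matrix form,
  Gamma_p phi = r_p,   with   (Gamma_p)_{ij} = gamma(|i - j|),
                       (r_p)_i = gamma(i),   i,j = 1..p.
Substitute the sample gammas (Toeplitz matrix and right-hand side of size 2):
  Gamma_p = [[5.3945, 4.0018], [4.0018, 5.3945]]
  r_p     = [4.0018, 3.9851]
Written out:
  5.3945 phi_1 + 4.0018 phi_2 = 4.0018
  4.0018 phi_1 + 5.3945 phi_2 = 3.9851
Solve by Cramer's rule:
  det = gamma(0)^2 - gamma(1)^2 = (5.3945)^2 - (4.0018)^2 = 29.10063025 - 16.01440324 = 13.08622701
  phi_hat_1 = [gamma(1) gamma(0) - gamma(1) gamma(2)] / det = [(4.0018)(5.3945) - (4.0018)(3.9851)] / 13.08622701 = 5.64013692 / 13.08622701 = 0.431
  phi_hat_2 = [gamma(0) gamma(2) - gamma(1)^2] / det = [(5.3945)(3.9851) - (4.0018)^2] / 13.08622701 = 5.48321871 / 13.08622701 = 0.419
So phi_hat = [0.4310, 0.4190].
Therefore phi_hat_1 = 0.4310.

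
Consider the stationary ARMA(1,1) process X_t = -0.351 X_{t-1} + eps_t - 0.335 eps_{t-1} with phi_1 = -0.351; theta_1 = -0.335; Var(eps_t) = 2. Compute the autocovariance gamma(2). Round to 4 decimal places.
\gamma(2) = 0.6138

Multiply the model equation by X_{t-k} and take expectations. With theta_0 = psi_0 = 1 and psi_j the MA(infinity) weights, this gives
  gamma(k) - sum_i phi_i gamma(k-i) = c_k,
  c_k = sigma^2 * sum_{j=k..q} theta_j psi_{j-k}   (c_k = 0 for k > q),
using gamma(-m) = gamma(m).
psi-weights needed (psi_j = theta_j + sum_i phi_i psi_{j-i}):
  psi_1 = theta_1 + phi_1 = -0.335 + (-0.351) = -0.686
Right-hand sides:
  c_0 = sigma^2 (1 + theta_1 psi_1) = 2 * (1 + (-0.335)(-0.686)) = 2 * 1.22981 = 2.45962
  c_1 = sigma^2 theta_1 = 2 * (-0.335) = -0.67
  c_2 = 0
Equations for k = 0 and k = 1 (AR order 1):
  gamma(0) = phi_1 gamma(1) + c_0
  gamma(1) = phi_1 gamma(0) + c_1
Substituting the second into the first: gamma(0) (1 - phi_1^2) = c_0 + phi_1 c_1, so
  gamma(0) = (c_0 + phi_1 c_1) / (1 - phi_1^2) = (2.45962 + (-0.351)(-0.67)) / (1 - (-0.351)^2) = 2.69479 / 0.876799 = 3.073441.
  gamma(1) = phi_1 gamma(0) + c_1 = (-0.351)(3.073441) + (-0.67) = -1.748778.
For k = 2 (> q): gamma(2) = phi_1 gamma(1) = (-0.351)(-1.748778) = 0.613821.
Therefore gamma(2) = 0.6138 (to 4 decimal places).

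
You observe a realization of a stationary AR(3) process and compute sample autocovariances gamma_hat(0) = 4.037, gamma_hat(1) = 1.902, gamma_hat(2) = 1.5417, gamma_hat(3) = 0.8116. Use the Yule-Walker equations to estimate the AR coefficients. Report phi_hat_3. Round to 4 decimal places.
\hat\phi_{3} = -0.0520

The Yule-Walker equations for an AR(p) process read, in matrix form,
  Gamma_p phi = r_p,   with   (Gamma_p)_{ij} = gamma(|i - j|),
                       (r_p)_i = gamma(i),   i,j = 1..p.
Substitute the sample gammas (Toeplitz matrix and right-hand side of size 3):
  Gamma_p = [[4.037, 1.902, 1.5417], [1.902, 4.037, 1.902], [1.5417, 1.902, 4.037]]
  r_p     = [1.902, 1.5417, 0.8116]
Written out (R1..R3):
  (R1) 4.037 phi_1 + 1.902 phi_2 + 1.5417 phi_3 = 1.902
  (R2) 1.902 phi_1 + 4.037 phi_2 + 1.902 phi_3 = 1.5417
  (R3) 1.5417 phi_1 + 1.902 phi_2 + 4.037 phi_3 = 0.8116
Gaussian elimination:
  R2 <- R2 - (1.902/4.037) R1 = R2 - (0.471142) R1:  3.140888 phi_2 + 1.17564 phi_3 = 0.645588
  R3 <- R3 - (1.5417/4.037) R1 = R3 - (0.381892) R1:  1.17564 phi_2 + 3.448236 phi_3 = 0.08524
  R3 <- R3 - (1.17564/3.140888) R2 = R3 - (0.374302) R2:  3.008192 phi_3 = -0.156404
Back-substitution:
  phi_hat_3 = -0.156404 / 3.008192 = -0.051993
  phi_hat_2 = (0.645588 - (1.17564)(-0.051993)) / 3.140888 = 0.225004
  phi_hat_1 = (1.902 - (1.902)(0.225004) - (1.5417)(-0.051993)) / 4.037 = 0.384989
So phi_hat = [0.3850, 0.2250, -0.0520].
Therefore phi_hat_3 = -0.0520.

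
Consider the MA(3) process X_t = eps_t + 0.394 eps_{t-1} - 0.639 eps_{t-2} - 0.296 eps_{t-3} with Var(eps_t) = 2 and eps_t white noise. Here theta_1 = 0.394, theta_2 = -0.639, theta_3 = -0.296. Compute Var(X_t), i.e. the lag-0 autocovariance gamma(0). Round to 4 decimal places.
\gamma(0) = 3.3023

For an MA(q) process X_t = eps_t + sum_i theta_i eps_{t-i} with
Var(eps_t) = sigma^2, the variance is
  gamma(0) = sigma^2 * (1 + sum_i theta_i^2).
  sum_i theta_i^2 = (0.394)^2 + (-0.639)^2 + (-0.296)^2 = 0.155236 + 0.408321 + 0.087616 = 0.651173.
  gamma(0) = 2 * (1 + 0.651173) = 2 * 1.651173 = 3.302346, which rounds to 3.3023.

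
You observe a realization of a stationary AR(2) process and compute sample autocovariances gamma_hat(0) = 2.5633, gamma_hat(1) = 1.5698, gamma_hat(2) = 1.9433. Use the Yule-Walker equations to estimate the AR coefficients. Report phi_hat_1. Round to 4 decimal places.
\hat\phi_{1} = 0.2370

The Yule-Walker equations for an AR(p) process read, in matrix form,
  Gamma_p phi = r_p,   with   (Gamma_p)_{ij} = gamma(|i - j|),
                       (r_p)_i = gamma(i),   i,j = 1..p.
Substitute the sample gammas (Toeplitz matrix and right-hand side of size 2):
  Gamma_p = [[2.5633, 1.5698], [1.5698, 2.5633]]
  r_p     = [1.5698, 1.9433]
Written out:
  2.5633 phi_1 + 1.5698 phi_2 = 1.5698
  1.5698 phi_1 + 2.5633 phi_2 = 1.9433
Solve by Cramer's rule:
  det = gamma(0)^2 - gamma(1)^2 = (2.5633)^2 - (1.5698)^2 = 6.57050689 - 2.46427204 = 4.10623485
  phi_hat_1 = [gamma(1) gamma(0) - gamma(1) gamma(2)] / det = [(1.5698)(2.5633) - (1.5698)(1.9433)] / 4.10623485 = 0.973276 / 4.10623485 = 0.237
  phi_hat_2 = [gamma(0) gamma(2) - gamma(1)^2] / det = [(2.5633)(1.9433) - (1.5698)^2] / 4.10623485 = 2.51698885 / 4.10623485 = 0.613
So phi_hat = [0.2370, 0.6130].
Therefore phi_hat_1 = 0.2370.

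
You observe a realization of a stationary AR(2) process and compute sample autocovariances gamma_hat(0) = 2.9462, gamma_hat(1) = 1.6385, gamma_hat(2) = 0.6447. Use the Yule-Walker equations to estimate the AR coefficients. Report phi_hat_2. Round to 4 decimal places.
\hat\phi_{2} = -0.1310

The Yule-Walker equations for an AR(p) process read, in matrix form,
  Gamma_p phi = r_p,   with   (Gamma_p)_{ij} = gamma(|i - j|),
                       (r_p)_i = gamma(i),   i,j = 1..p.
Substitute the sample gammas (Toeplitz matrix and right-hand side of size 2):
  Gamma_p = [[2.9462, 1.6385], [1.6385, 2.9462]]
  r_p     = [1.6385, 0.6447]
Written out:
  2.9462 phi_1 + 1.6385 phi_2 = 1.6385
  1.6385 phi_1 + 2.9462 phi_2 = 0.6447
Solve by Cramer's rule:
  det = gamma(0)^2 - gamma(1)^2 = (2.9462)^2 - (1.6385)^2 = 8.68009444 - 2.68468225 = 5.99541219
  phi_hat_1 = [gamma(1) gamma(0) - gamma(1) gamma(2)] / det = [(1.6385)(2.9462) - (1.6385)(0.6447)] / 5.99541219 = 3.77100775 / 5.99541219 = 0.629
  phi_hat_2 = [gamma(0) gamma(2) - gamma(1)^2] / det = [(2.9462)(0.6447) - (1.6385)^2] / 5.99541219 = -0.78526711 / 5.99541219 = -0.131
So phi_hat = [0.6290, -0.1310].
Therefore phi_hat_2 = -0.1310.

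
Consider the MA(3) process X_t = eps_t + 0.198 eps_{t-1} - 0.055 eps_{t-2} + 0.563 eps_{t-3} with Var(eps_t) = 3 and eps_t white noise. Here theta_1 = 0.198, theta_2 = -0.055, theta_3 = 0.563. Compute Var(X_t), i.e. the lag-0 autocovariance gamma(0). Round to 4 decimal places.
\gamma(0) = 4.0776

For an MA(q) process X_t = eps_t + sum_i theta_i eps_{t-i} with
Var(eps_t) = sigma^2, the variance is
  gamma(0) = sigma^2 * (1 + sum_i theta_i^2).
  sum_i theta_i^2 = (0.198)^2 + (-0.055)^2 + (0.563)^2 = 0.039204 + 0.003025 + 0.316969 = 0.359198.
  gamma(0) = 3 * (1 + 0.359198) = 3 * 1.359198 = 4.077594, which rounds to 4.0776.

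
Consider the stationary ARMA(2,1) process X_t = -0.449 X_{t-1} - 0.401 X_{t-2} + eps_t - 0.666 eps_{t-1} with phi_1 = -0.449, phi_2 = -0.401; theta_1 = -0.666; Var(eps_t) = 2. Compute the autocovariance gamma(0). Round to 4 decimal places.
\gamma(0) = 4.9679

Multiply the model equation by X_{t-k} and take expectations. With theta_0 = psi_0 = 1 and psi_j the MA(infinity) weights, this gives
  gamma(k) - sum_i phi_i gamma(k-i) = c_k,
  c_k = sigma^2 * sum_{j=k..q} theta_j psi_{j-k}   (c_k = 0 for k > q),
using gamma(-m) = gamma(m).
psi-weights needed (psi_j = theta_j + sum_i phi_i psi_{j-i}):
  psi_1 = theta_1 + phi_1 = -0.666 + (-0.449) = -1.115
Right-hand sides:
  c_0 = sigma^2 (1 + theta_1 psi_1) = 2 * (1 + (-0.666)(-1.115)) = 2 * 1.74259 = 3.48518
  c_1 = sigma^2 theta_1 = 2 * (-0.666) = -1.332
  c_2 = 0
Equations for k = 0, 1, 2 (AR order 2, c_2 = 0):
  (E0) gamma(0) = phi_1 gamma(1) + phi_2 gamma(2) + c_0
  (E1) gamma(1) = phi_1 gamma(0) + phi_2 gamma(1) + c_1
  (E2) gamma(2) = phi_1 gamma(1) + phi_2 gamma(0)
From (E1): gamma(1) = A gamma(0) + B with
  A = phi_1 / (1 - phi_2) = -0.449 / 1.401 = -0.320485,   B = c_1 / (1 - phi_2) = -1.332 / 1.401 = -0.950749.
Insert (E2) into (E0): gamma(0) (1 - phi_2^2) = phi_1 (1 + phi_2) gamma(1) + c_0.
  phi_1 (1 + phi_2) = (-0.449)(0.599) = -0.268951,   1 - phi_2^2 = 0.839199.
Replace gamma(1) by A gamma(0) + B and collect gamma(0):
  gamma(0) [0.839199 - (-0.268951)(-0.320485)] = (-0.268951)(-0.950749) + 3.48518
  gamma(0) * 0.753004 = 3.740885
  gamma(0) = 3.740885 / 0.753004 = 4.967947.
Therefore gamma(0) = 4.9679 (to 4 decimal places).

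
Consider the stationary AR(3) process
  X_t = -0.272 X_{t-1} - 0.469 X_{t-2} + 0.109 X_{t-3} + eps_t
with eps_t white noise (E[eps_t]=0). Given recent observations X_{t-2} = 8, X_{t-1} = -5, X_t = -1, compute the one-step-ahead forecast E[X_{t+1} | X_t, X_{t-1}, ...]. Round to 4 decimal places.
E[X_{t+1} \mid \mathcal F_t] = 3.4890

For an AR(p) model X_t = c + sum_i phi_i X_{t-i} + eps_t, the
one-step-ahead conditional mean is
  E[X_{t+1} | X_t, ...] = c + sum_i phi_i X_{t+1-i}.
Substitute known values:
  E[X_{t+1} | ...] = (-0.272) * (-1) + (-0.469) * (-5) + (0.109) * (8)
                   = 3.4890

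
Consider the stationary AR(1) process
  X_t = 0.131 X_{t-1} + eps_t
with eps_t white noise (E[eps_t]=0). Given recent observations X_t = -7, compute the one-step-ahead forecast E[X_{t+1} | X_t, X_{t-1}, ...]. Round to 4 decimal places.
E[X_{t+1} \mid \mathcal F_t] = -0.9170

For an AR(p) model X_t = c + sum_i phi_i X_{t-i} + eps_t, the
one-step-ahead conditional mean is
  E[X_{t+1} | X_t, ...] = c + sum_i phi_i X_{t+1-i}.
Substitute known values:
  E[X_{t+1} | ...] = (0.131) * (-7)
                   = -0.9170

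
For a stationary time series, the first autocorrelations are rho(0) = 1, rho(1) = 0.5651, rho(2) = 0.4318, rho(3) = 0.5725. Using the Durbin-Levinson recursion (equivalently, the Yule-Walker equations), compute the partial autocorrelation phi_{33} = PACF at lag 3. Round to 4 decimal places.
\phi_{33} = 0.4160

The PACF at lag k is phi_{kk}, the last component of the solution
to the Yule-Walker system G_k phi = r_k where
  (G_k)_{ij} = rho(|i - j|), (r_k)_i = rho(i), i,j = 1..k.
Equivalently, Durbin-Levinson gives phi_{kk} iteratively:
  phi_{11} = rho(1)
  phi_{kk} = [rho(k) - sum_{j=1..k-1} phi_{k-1,j} rho(k-j)]
            / [1 - sum_{j=1..k-1} phi_{k-1,j} rho(j)],
  phi_{k,j} = phi_{k-1,j} - phi_{kk} phi_{k-1,k-j},  j = 1..k-1.
Step k = 1:
  phi_11 = rho(1) = 0.5651.
Step k = 2:
  phi_22 = [rho(2) - phi_11 rho(1)] / [1 - phi_11 rho(1)] = [0.4318 - (0.5651)(0.5651)] / [1 - (0.5651)(0.5651)]
         = 0.11246199 / 0.68066199 = 0.165224.
  Update: phi_21 = phi_11 - phi_22 phi_11 = 0.5651 - (0.165224)(0.5651) = 0.471732.
Step k = 3:
  phi_33 = [rho(3) - phi_21 rho(2) - phi_22 rho(1)] / [1 - phi_21 rho(1) - phi_22 rho(2)]
    numerator   = 0.5725 - (0.471732)(0.4318) - (0.165224)(0.5651) = 0.27543794
    denominator = 1 - (0.471732)(0.5651) - (0.165224)(0.4318) = 0.66208052
  phi_33 = 0.27543794 / 0.66208052 = 0.416.
Therefore phi_{33} = 0.4160.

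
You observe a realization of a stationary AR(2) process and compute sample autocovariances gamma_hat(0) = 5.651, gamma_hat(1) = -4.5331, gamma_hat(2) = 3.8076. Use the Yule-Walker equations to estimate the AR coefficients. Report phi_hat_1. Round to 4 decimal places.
\hat\phi_{1} = -0.7340

The Yule-Walker equations for an AR(p) process read, in matrix form,
  Gamma_p phi = r_p,   with   (Gamma_p)_{ij} = gamma(|i - j|),
                       (r_p)_i = gamma(i),   i,j = 1..p.
Substitute the sample gammas (Toeplitz matrix and right-hand side of size 2):
  Gamma_p = [[5.651, -4.5331], [-4.5331, 5.651]]
  r_p     = [-4.5331, 3.8076]
Written out:
  5.651 phi_1 - 4.5331 phi_2 = -4.5331
  -4.5331 phi_1 + 5.651 phi_2 = 3.8076
Solve by Cramer's rule:
  det = gamma(0)^2 - gamma(1)^2 = (5.651)^2 - (-4.5331)^2 = 31.933801 - 20.54899561 = 11.38480539
  phi_hat_1 = [gamma(1) gamma(0) - gamma(1) gamma(2)] / det = [(-4.5331)(5.651) - (-4.5331)(3.8076)] / 11.38480539 = -8.35631654 / 11.38480539 = -0.734
  phi_hat_2 = [gamma(0) gamma(2) - gamma(1)^2] / det = [(5.651)(3.8076) - (-4.5331)^2] / 11.38480539 = 0.96775199 / 11.38480539 = 0.085
So phi_hat = [-0.7340, 0.0850].
Therefore phi_hat_1 = -0.7340.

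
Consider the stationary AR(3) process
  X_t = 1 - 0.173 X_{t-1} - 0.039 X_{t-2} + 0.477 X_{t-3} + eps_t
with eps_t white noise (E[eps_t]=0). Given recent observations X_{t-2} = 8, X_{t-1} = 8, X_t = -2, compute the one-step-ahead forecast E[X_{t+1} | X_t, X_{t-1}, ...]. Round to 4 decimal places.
E[X_{t+1} \mid \mathcal F_t] = 4.8500

For an AR(p) model X_t = c + sum_i phi_i X_{t-i} + eps_t, the
one-step-ahead conditional mean is
  E[X_{t+1} | X_t, ...] = c + sum_i phi_i X_{t+1-i}.
Substitute known values:
  E[X_{t+1} | ...] = 1 + (-0.173) * (-2) + (-0.039) * (8) + (0.477) * (8)
                   = 4.8500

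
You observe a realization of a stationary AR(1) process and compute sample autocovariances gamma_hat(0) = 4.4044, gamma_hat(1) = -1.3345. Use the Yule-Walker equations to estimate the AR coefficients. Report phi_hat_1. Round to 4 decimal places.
\hat\phi_{1} = -0.3030

The Yule-Walker equations for an AR(p) process read, in matrix form,
  Gamma_p phi = r_p,   with   (Gamma_p)_{ij} = gamma(|i - j|),
                       (r_p)_i = gamma(i),   i,j = 1..p.
Substitute the sample gammas (Toeplitz matrix and right-hand side of size 1):
  Gamma_p = [[4.4044]]
  r_p     = [-1.3345]
With p = 1 this is the single equation gamma(0) phi_1 = gamma(1):
  phi_hat_1 = gamma(1) / gamma(0) = -1.3345 / 4.4044 = -0.3030.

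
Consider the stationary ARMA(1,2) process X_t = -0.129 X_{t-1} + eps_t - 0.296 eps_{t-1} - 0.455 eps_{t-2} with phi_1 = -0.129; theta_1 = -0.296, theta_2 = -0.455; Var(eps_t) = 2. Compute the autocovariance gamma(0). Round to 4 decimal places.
\gamma(0) = 2.6870

Multiply the model equation by X_{t-k} and take expectations. With theta_0 = psi_0 = 1 and psi_j the MA(infinity) weights, this gives
  gamma(k) - sum_i phi_i gamma(k-i) = c_k,
  c_k = sigma^2 * sum_{j=k..q} theta_j psi_{j-k}   (c_k = 0 for k > q),
using gamma(-m) = gamma(m).
psi-weights needed (psi_j = theta_j + sum_i phi_i psi_{j-i}):
  psi_1 = theta_1 + phi_1 = -0.296 + (-0.129) = -0.425
  psi_2 = theta_2 + phi_1 psi_1 = -0.455 + (-0.129)(-0.425) = -0.400175
Right-hand sides:
  c_0 = sigma^2 (1 + theta_1 psi_1 + theta_2 psi_2) = 2 * (1 + (-0.296)(-0.425) + (-0.455)(-0.400175)) = 2 * 1.30788 = 2.615759
  c_1 = sigma^2 (theta_1 + theta_2 psi_1) = 2 * (-0.296 + (-0.455)(-0.425)) = -0.20525
  c_2 = sigma^2 theta_2 = 2 * (-0.455) = -0.91
Equations for k = 0 and k = 1 (AR order 1):
  gamma(0) = phi_1 gamma(1) + c_0
  gamma(1) = phi_1 gamma(0) + c_1
Substituting the second into the first: gamma(0) (1 - phi_1^2) = c_0 + phi_1 c_1, so
  gamma(0) = (c_0 + phi_1 c_1) / (1 - phi_1^2) = (2.615759 + (-0.129)(-0.20525)) / (1 - (-0.129)^2) = 2.642237 / 0.983359 = 2.68695.
Therefore gamma(0) = 2.6870 (to 4 decimal places).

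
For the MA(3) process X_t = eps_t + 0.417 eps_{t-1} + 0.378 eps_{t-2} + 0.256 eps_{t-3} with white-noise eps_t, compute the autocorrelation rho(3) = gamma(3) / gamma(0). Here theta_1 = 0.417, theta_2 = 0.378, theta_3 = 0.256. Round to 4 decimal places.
\rho(3) = 0.1852

For an MA(q) process with theta_0 = 1, the autocovariance is
  gamma(k) = sigma^2 * sum_{i=0..q-k} theta_i * theta_{i+k},
and rho(k) = gamma(k) / gamma(0). Sigma^2 cancels.
  numerator   = (1)*(0.256) = 0.256.
  denominator = (1)^2 + (0.417)^2 + (0.378)^2 + (0.256)^2 = 1.382309.
  rho(3) = 0.256 / 1.382309 = 0.1852.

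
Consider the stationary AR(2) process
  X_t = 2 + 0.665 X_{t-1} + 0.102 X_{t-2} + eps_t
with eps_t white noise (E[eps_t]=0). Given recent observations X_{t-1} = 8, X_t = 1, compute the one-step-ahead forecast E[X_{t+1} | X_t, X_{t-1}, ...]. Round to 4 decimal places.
E[X_{t+1} \mid \mathcal F_t] = 3.4810

For an AR(p) model X_t = c + sum_i phi_i X_{t-i} + eps_t, the
one-step-ahead conditional mean is
  E[X_{t+1} | X_t, ...] = c + sum_i phi_i X_{t+1-i}.
Substitute known values:
  E[X_{t+1} | ...] = 2 + (0.665) * (1) + (0.102) * (8)
                   = 3.4810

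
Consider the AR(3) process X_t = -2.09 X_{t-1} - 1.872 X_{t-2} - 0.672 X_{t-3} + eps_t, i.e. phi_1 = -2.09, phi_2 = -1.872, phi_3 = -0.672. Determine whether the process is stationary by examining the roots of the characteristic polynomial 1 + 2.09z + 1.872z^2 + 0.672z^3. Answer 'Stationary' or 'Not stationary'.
\text{Stationary}

The AR(p) characteristic polynomial is P(z) = 1 + 2.09z + 1.872z^2 + 0.672z^3.
Stationarity requires all roots to lie outside the unit circle, i.e. |z| > 1 for every root.
Degree 3: look for a simple real root z0 first, then factor out (1 - z/z0) and solve the remaining quadratic.
Testing z0 = -1.25: P(-1.25) = 1 + (2.09)(-1.25) + (1.872)(-1.25)^2 + (0.672)(-1.25)^3
  = 1 + (-2.6125) + (2.925) + (-1.3125) = 0.  So z_0 = -1.25 is a root, |z_0| = 1.25.
Divide out the factor (1 + 0.8 z) = (1 - z/z0) (since 1/z0 = -0.8):
  P(z) = (1 + 0.8 z)(1 + (1.29) z + (0.84) z^2)
  [check: z-coef 1.29 - (-0.8) = 2.09; z^2-coef 0.84 - (-0.8)(1.29) = 1.872; z^3-coef -(-0.8)(0.84) = 0.672.]
Remaining roots from the quadratic factor 1 + (1.29) z + (0.84) z^2:
  Set 1 + (1.29) z + (0.84) z^2 = 0, i.e. a z^2 + b z + c = 0 with a = 0.84, b = 1.29, c = 1.
  Discriminant D = b^2 - 4ac = (1.29)^2 - 4*(0.84)*1 = 1.6641 - (3.36) = -1.6959.
  D < 0, so the roots are the complex-conjugate pair z = (-b +/- i sqrt(-D)) / (2a) = -0.7679 +/- 0.7752i.
  For a conjugate pair |z|^2 = z * conj(z) = (product of roots) = c/a = 1/(0.84) = 1.190476, so |z| = sqrt(1.190476) = 1.0911 for both roots.
Moduli of all roots: 1.2500, 1.0911, 1.0911.
All moduli strictly greater than 1? Yes.
Verdict: Stationary.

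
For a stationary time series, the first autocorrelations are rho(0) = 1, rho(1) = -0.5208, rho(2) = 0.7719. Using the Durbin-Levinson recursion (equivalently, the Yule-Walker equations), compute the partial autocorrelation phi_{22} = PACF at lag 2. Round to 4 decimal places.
\phi_{22} = 0.6870

The PACF at lag k is phi_{kk}, the last component of the solution
to the Yule-Walker system G_k phi = r_k where
  (G_k)_{ij} = rho(|i - j|), (r_k)_i = rho(i), i,j = 1..k.
Equivalently, Durbin-Levinson gives phi_{kk} iteratively:
  phi_{11} = rho(1)
  phi_{kk} = [rho(k) - sum_{j=1..k-1} phi_{k-1,j} rho(k-j)]
            / [1 - sum_{j=1..k-1} phi_{k-1,j} rho(j)],
  phi_{k,j} = phi_{k-1,j} - phi_{kk} phi_{k-1,k-j},  j = 1..k-1.
Step k = 1:
  phi_11 = rho(1) = -0.5208.
Step k = 2:
  phi_22 = [rho(2) - phi_11 rho(1)] / [1 - phi_11 rho(1)] = [0.7719 - (-0.5208)(-0.5208)] / [1 - (-0.5208)(-0.5208)]
         = 0.50066736 / 0.72876736 = 0.687.
Therefore phi_{22} = 0.6870.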